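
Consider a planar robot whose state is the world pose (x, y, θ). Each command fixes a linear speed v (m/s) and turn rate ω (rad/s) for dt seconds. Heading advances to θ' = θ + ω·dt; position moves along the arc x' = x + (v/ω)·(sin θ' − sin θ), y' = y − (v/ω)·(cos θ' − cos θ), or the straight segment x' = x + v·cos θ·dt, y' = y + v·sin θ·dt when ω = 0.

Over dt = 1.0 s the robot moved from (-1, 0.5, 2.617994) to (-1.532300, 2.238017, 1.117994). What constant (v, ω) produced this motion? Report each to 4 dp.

v = 2.0000, ω = -1.5000

Δθ = 1.117994 − 2.617994 = -1.500000
ω = Δθ/dt = -1.500000/1.0 = -1.5000
R = −Δy/(cos θ' − cos θ) = -1.3333
v = R·ω = -1.3333·-1.5000 = 2.0000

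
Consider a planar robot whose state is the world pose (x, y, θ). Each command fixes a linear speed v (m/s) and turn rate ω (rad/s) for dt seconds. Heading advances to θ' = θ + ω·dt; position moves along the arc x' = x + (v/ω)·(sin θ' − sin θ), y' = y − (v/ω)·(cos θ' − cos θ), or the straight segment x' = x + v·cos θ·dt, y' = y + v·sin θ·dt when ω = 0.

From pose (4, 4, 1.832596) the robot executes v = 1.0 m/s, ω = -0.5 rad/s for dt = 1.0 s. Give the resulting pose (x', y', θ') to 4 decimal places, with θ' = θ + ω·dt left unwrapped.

(3.9883, 4.9895, 1.3326)

θ' = 1.8326 + -0.5·1.0 = 1.3326
R = v/ω = 1.0/-0.5 = -2.0000
x' = 4 + -2.0000·(sin 1.3326 − sin 1.8326) = 3.9883
y' = 4 − -2.0000·(cos 1.3326 − cos 1.8326) = 4.9895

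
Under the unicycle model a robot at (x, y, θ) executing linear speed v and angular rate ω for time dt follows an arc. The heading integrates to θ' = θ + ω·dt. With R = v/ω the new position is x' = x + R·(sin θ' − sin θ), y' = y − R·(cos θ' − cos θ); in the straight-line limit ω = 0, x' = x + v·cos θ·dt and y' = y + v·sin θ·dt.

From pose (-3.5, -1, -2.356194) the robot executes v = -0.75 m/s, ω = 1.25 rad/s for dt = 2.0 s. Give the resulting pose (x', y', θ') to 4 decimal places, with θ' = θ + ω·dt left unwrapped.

(-4.0103, 0.0181, 0.1438)

θ' = -2.3562 + 1.25·2.0 = 0.1438
R = v/ω = -0.75/1.25 = -0.6000
x' = -3.5 + -0.6000·(sin 0.1438 − sin -2.3562) = -4.0103
y' = -1 − -0.6000·(cos 0.1438 − cos -2.3562) = 0.0181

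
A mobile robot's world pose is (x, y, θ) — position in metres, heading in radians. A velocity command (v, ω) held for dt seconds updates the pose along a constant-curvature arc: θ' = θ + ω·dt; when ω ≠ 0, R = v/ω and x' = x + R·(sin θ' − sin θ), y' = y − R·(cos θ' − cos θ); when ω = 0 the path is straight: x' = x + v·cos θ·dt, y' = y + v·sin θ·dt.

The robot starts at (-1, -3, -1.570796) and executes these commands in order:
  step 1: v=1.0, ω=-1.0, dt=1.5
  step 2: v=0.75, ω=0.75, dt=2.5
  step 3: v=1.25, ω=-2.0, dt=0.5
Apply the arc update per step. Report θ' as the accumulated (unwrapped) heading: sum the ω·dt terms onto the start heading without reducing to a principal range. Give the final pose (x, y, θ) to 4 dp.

step 1: θ'=-3.0708 (R=-1.0000) → pose (-1.9293, -3.9975, -3.0708)
step 2: θ'=-1.1958 (R=1.0000) → pose (-2.7890, -5.3613, -1.1958)
step 3: θ'=-2.1958 (R=-0.6250) → pose (-2.8637, -5.9559, -2.1958)

(-2.8637, -5.9559, -2.1958)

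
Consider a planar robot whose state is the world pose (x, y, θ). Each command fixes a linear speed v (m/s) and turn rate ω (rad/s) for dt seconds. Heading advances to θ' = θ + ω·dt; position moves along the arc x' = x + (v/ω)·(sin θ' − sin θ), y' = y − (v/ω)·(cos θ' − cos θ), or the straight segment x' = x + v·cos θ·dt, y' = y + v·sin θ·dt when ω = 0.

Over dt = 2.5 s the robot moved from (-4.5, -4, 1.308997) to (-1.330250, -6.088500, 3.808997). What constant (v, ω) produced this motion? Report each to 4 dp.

v = -2.0000, ω = 1.0000

Δθ = 3.808997 − 1.308997 = 2.500000
ω = Δθ/dt = 2.500000/2.5 = 1.0000
R = Δx/(sin θ' − sin θ) = -2.0000
v = R·ω = -2.0000·1.0000 = -2.0000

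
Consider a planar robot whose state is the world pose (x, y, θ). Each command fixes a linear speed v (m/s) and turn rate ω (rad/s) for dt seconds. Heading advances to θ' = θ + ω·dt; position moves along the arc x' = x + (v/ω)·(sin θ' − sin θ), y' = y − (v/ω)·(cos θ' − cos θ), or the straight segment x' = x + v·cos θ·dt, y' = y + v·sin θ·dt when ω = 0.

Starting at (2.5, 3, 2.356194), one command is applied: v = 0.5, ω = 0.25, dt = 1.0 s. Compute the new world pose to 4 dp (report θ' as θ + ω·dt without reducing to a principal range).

θ' = 2.3562 + 0.25·1.0 = 2.6062
R = v/ω = 0.5/0.25 = 2.0000
x' = 2.5 + 2.0000·(sin 2.6062 − sin 2.3562) = 2.1062
y' = 3 − 2.0000·(cos 2.6062 − cos 2.3562) = 3.3059

(2.1062, 3.3059, 2.6062)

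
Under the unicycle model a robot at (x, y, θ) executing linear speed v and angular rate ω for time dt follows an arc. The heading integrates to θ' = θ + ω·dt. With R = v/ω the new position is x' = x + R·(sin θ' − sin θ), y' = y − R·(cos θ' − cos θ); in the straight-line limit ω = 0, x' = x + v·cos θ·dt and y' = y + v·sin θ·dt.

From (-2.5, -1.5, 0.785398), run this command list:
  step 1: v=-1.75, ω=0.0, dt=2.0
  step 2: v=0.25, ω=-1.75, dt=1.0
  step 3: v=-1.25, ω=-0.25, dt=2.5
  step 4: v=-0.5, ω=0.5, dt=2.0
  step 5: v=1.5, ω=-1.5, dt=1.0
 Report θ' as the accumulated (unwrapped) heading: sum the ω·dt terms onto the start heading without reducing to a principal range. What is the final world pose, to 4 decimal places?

(-5.7779, -1.5288, -2.0896)

step 1: θ'=0.7854 (straight) → pose (-4.9749, -3.9749, 0.7854)
step 2: θ'=-0.9646 (R=-0.1429) → pose (-4.7565, -3.9945, -0.9646)
step 3: θ'=-1.5896 (R=5.0000) → pose (-5.6465, -1.0518, -1.5896)
step 4: θ'=-0.5896 (R=-1.0000) → pose (-6.0903, -0.2018, -0.5896)
step 5: θ'=-2.0896 (R=-1.0000) → pose (-5.7779, -1.5288, -2.0896)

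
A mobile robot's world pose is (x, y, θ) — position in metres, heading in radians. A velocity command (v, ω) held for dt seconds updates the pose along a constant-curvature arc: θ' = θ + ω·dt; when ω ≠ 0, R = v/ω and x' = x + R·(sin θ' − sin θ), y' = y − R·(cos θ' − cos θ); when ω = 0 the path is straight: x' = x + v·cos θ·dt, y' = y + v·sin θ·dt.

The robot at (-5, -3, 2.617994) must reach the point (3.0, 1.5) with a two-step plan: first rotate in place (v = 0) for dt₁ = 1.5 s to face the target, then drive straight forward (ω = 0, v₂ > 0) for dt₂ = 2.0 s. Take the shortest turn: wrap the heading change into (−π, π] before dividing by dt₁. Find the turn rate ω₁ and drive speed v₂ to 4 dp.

heading to target = atan2(1.5−-3, 3−-5) = 0.5124
Δθ = wrap(0.5124 − 2.6180) = -2.1056; ω₁ = Δθ/dt₁ = -1.4037
distance = √((3−-5)² + (1.5−-3)²) = 9.1788; v₂ = distance/dt₂ = 4.5894

ω₁ = -1.4037, v₂ = 4.5894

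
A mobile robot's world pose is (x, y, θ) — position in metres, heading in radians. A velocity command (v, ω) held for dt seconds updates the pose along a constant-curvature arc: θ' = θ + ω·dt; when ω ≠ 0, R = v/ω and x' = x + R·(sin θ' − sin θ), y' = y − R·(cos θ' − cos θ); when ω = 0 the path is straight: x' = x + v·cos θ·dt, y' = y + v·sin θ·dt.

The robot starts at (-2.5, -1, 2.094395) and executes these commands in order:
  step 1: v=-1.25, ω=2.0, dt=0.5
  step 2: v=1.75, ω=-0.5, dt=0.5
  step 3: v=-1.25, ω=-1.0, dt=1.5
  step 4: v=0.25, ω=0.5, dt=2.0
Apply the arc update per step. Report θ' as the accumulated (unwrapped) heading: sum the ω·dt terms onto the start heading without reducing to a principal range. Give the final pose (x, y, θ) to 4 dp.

(-2.1255, -2.1765, 2.3444)

step 1: θ'=3.0944 (R=-0.6250) → pose (-1.9882, -1.3118, 3.0944)
step 2: θ'=2.8444 (R=-3.5000) → pose (-2.8480, -1.1623, 2.8444)
step 3: θ'=1.3444 (R=1.2500) → pose (-1.9960, -2.6381, 1.3444)
step 4: θ'=2.3444 (R=0.5000) → pose (-2.1255, -2.1765, 2.3444)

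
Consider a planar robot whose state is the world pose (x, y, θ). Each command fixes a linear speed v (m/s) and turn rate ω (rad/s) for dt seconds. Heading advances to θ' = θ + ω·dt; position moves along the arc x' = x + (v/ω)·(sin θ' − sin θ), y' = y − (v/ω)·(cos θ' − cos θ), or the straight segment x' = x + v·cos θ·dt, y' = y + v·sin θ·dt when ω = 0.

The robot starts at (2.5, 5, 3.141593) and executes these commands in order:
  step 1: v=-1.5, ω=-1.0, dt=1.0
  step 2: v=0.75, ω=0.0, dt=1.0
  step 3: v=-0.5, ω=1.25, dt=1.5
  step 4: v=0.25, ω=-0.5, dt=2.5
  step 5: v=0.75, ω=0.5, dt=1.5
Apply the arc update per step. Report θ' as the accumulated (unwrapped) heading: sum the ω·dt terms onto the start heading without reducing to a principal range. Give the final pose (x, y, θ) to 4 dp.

step 1: θ'=2.1416 (R=1.5000) → pose (3.7622, 4.3105, 2.1416)
step 2: θ'=2.1416 (straight) → pose (3.3570, 4.9416, 2.1416)
step 3: θ'=4.0166 (R=-0.4000) → pose (4.0006, 4.9013, 4.0166)
step 4: θ'=2.7666 (R=-0.5000) → pose (3.4337, 4.7565, 2.7666)
step 5: θ'=3.5166 (R=1.5000) → pose (2.3349, 4.7565, 3.5166)

(2.3349, 4.7565, 3.5166)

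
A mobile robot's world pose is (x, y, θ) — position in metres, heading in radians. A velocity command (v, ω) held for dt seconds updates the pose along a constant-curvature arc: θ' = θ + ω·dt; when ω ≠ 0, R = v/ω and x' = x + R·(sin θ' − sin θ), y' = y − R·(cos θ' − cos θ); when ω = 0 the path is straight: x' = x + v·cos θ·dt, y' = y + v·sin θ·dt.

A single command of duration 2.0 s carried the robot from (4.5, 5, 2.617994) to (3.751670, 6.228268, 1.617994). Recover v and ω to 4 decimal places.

Δθ = 1.617994 − 2.617994 = -1.000000
ω = Δθ/dt = -1.000000/2.0 = -0.5000
R = −Δy/(cos θ' − cos θ) = -1.5000
v = R·ω = -1.5000·-0.5000 = 0.7500

v = 0.7500, ω = -0.5000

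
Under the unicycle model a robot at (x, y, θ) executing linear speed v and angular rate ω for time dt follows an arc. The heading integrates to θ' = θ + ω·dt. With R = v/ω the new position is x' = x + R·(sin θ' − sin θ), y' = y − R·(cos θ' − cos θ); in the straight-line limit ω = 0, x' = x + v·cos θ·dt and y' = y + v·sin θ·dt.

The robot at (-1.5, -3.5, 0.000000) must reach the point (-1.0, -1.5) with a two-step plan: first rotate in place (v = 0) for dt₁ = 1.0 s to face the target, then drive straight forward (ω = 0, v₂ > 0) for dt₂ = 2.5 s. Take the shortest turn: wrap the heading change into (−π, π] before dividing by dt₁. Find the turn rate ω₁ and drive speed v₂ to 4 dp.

heading to target = atan2(-1.5−-3.5, -1−-1.5) = 1.3258
Δθ = wrap(1.3258 − 0.0000) = 1.3258; ω₁ = Δθ/dt₁ = 1.3258
distance = √((-1−-1.5)² + (-1.5−-3.5)²) = 2.0616; v₂ = distance/dt₂ = 0.8246

ω₁ = 1.3258, v₂ = 0.8246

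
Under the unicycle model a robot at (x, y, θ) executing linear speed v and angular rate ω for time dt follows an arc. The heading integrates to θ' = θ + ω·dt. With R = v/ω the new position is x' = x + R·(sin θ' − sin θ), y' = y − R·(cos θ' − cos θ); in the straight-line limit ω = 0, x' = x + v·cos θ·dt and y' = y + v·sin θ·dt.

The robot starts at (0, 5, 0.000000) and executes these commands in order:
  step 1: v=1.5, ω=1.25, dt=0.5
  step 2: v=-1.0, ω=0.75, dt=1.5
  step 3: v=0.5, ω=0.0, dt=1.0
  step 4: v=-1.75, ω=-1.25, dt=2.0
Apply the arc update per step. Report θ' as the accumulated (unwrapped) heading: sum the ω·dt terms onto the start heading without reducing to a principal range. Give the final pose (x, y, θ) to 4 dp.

(-2.2507, 3.1260, -0.7500)

step 1: θ'=0.6250 (R=1.2000) → pose (0.7021, 5.2268, 0.6250)
step 2: θ'=1.7500 (R=-1.3333) → pose (0.1703, 3.9079, 1.7500)
step 3: θ'=1.7500 (straight) → pose (0.0811, 4.3999, 1.7500)
step 4: θ'=-0.7500 (R=1.4000) → pose (-2.2507, 3.1260, -0.7500)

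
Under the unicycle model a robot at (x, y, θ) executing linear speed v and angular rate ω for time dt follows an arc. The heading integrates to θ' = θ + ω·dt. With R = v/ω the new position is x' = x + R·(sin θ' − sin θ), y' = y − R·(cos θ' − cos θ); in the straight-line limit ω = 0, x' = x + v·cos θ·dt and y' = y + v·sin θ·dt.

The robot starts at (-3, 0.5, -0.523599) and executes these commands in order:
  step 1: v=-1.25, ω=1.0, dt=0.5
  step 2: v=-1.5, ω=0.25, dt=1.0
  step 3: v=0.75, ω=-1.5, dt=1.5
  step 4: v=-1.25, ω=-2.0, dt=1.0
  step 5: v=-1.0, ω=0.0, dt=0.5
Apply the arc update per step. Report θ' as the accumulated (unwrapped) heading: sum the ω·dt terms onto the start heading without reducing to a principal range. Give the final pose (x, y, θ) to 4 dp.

(-3.1597, -0.4525, -4.0236)

step 1: θ'=-0.0236 (R=-1.2500) → pose (-3.5955, 0.6671, -0.0236)
step 2: θ'=0.2264 (R=-6.0000) → pose (-5.0839, 0.5157, 0.2264)
step 3: θ'=-2.0236 (R=-0.5000) → pose (-4.5221, -0.1903, -2.0236)
step 4: θ'=-4.0236 (R=0.6250) → pose (-3.4775, -0.0665, -4.0236)
step 5: θ'=-4.0236 (straight) → pose (-3.1597, -0.4525, -4.0236)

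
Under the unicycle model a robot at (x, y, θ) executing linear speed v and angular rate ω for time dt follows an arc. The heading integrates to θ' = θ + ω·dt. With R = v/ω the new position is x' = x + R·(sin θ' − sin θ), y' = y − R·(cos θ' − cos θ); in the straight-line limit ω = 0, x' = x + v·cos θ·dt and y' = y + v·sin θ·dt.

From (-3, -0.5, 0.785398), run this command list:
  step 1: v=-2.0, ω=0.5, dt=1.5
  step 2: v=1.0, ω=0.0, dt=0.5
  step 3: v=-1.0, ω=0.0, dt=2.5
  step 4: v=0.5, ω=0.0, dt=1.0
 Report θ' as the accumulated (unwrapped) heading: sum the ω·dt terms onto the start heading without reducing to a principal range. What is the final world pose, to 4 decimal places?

step 1: θ'=1.5354 (R=-4.0000) → pose (-4.1691, -3.1869, 1.5354)
step 2: θ'=1.5354 (straight) → pose (-4.1514, -2.6872, 1.5354)
step 3: θ'=1.5354 (straight) → pose (-4.2398, -5.1856, 1.5354)
step 4: θ'=1.5354 (straight) → pose (-4.2222, -4.6859, 1.5354)

(-4.2222, -4.6859, 1.5354)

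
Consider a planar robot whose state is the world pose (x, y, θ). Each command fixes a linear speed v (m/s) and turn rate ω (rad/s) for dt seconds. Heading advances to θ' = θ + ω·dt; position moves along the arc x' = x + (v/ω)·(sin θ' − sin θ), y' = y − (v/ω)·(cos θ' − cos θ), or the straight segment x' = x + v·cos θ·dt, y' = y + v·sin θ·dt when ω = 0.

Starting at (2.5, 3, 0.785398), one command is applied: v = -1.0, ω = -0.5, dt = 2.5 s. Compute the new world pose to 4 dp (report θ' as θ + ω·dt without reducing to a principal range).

θ' = 0.7854 + -0.5·2.5 = -0.4646
R = v/ω = -1.0/-0.5 = 2.0000
x' = 2.5 + 2.0000·(sin -0.4646 − sin 0.7854) = 0.1897
y' = 3 − 2.0000·(cos -0.4646 − cos 0.7854) = 2.6262

(0.1897, 2.6262, -0.4646)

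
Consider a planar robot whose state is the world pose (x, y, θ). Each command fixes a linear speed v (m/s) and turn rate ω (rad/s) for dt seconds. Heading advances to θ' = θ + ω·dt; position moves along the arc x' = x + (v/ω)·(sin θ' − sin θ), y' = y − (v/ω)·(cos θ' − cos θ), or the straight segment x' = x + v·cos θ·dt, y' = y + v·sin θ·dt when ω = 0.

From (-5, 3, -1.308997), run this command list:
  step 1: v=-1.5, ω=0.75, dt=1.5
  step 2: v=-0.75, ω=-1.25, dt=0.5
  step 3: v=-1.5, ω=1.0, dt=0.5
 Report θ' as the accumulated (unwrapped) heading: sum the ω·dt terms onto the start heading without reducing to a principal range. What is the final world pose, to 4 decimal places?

step 1: θ'=-0.1840 (R=-2.0000) → pose (-6.5659, 4.4486, -0.1840)
step 2: θ'=-0.8090 (R=0.6000) → pose (-6.8903, 4.6243, -0.8090)
step 3: θ'=-0.3090 (R=-1.5000) → pose (-7.5195, 5.0180, -0.3090)

(-7.5195, 5.0180, -0.3090)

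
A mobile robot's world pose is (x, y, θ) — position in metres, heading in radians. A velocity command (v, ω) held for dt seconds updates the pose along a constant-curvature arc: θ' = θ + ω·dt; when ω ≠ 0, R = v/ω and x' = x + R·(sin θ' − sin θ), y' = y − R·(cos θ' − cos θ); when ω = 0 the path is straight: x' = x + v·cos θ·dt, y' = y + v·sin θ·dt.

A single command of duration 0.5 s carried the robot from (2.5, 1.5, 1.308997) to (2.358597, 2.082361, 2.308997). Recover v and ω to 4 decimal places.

v = 1.2500, ω = 2.0000

Δθ = 2.308997 − 1.308997 = 1.000000
ω = Δθ/dt = 1.000000/0.5 = 2.0000
R = −Δy/(cos θ' − cos θ) = 0.6250
v = R·ω = 0.6250·2.0000 = 1.2500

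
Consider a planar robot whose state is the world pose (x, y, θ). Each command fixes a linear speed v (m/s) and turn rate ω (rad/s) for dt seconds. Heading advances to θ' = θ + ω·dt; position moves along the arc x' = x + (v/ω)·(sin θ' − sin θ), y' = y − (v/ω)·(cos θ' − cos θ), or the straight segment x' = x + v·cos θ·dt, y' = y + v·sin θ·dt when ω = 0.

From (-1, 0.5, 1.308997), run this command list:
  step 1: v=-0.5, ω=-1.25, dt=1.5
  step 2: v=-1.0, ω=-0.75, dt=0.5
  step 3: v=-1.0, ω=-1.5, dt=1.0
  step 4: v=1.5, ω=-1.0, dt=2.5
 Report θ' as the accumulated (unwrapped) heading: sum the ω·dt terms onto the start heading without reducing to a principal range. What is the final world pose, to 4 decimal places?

(-4.2824, 2.9949, -4.9410)

step 1: θ'=-0.5660 (R=0.4000) → pose (-1.6009, 0.2659, -0.5660)
step 2: θ'=-0.9410 (R=1.3333) → pose (-1.9634, 0.6060, -0.9410)
step 3: θ'=-2.4410 (R=0.6667) → pose (-1.8544, 1.5083, -2.4410)
step 4: θ'=-4.9410 (R=-1.5000) → pose (-4.2824, 2.9949, -4.9410)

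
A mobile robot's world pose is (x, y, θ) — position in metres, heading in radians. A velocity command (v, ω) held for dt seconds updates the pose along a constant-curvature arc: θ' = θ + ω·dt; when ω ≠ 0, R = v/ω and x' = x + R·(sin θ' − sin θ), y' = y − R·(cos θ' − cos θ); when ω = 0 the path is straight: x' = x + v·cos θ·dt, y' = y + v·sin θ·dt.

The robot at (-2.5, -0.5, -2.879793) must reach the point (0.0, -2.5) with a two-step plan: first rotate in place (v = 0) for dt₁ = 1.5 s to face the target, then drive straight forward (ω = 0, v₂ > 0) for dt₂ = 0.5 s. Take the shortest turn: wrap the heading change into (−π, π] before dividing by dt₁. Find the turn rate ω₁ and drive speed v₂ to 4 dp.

ω₁ = 1.4700, v₂ = 6.4031

heading to target = atan2(-2.5−-0.5, 0−-2.5) = -0.6747
Δθ = wrap(-0.6747 − -2.8798) = 2.2051; ω₁ = Δθ/dt₁ = 1.4700
distance = √((0−-2.5)² + (-2.5−-0.5)²) = 3.2016; v₂ = distance/dt₂ = 6.4031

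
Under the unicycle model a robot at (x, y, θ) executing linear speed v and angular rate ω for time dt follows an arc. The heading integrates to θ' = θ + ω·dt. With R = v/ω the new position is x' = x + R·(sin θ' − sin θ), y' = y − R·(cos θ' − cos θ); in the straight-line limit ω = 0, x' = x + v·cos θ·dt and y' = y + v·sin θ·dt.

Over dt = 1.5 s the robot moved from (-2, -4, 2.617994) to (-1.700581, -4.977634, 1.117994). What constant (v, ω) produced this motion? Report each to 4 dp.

v = -0.7500, ω = -1.0000

Δθ = 1.117994 − 2.617994 = -1.500000
ω = Δθ/dt = -1.500000/1.5 = -1.0000
R = −Δy/(cos θ' − cos θ) = 0.7500
v = R·ω = 0.7500·-1.0000 = -0.7500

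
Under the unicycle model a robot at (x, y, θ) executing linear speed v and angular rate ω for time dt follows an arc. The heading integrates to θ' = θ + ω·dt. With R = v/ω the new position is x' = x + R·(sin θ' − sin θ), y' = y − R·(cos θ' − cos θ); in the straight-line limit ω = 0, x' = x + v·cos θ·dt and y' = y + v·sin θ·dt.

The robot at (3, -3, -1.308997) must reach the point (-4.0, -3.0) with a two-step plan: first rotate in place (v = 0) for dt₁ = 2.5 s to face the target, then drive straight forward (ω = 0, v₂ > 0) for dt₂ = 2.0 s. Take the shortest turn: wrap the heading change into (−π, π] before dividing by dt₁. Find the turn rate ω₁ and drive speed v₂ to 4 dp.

heading to target = atan2(-3−-3, -4−3) = 3.1416
Δθ = wrap(3.1416 − -1.3090) = -1.8326; ω₁ = Δθ/dt₁ = -0.7330
distance = √((-4−3)² + (-3−-3)²) = 7.0000; v₂ = distance/dt₂ = 3.5000

ω₁ = -0.7330, v₂ = 3.5000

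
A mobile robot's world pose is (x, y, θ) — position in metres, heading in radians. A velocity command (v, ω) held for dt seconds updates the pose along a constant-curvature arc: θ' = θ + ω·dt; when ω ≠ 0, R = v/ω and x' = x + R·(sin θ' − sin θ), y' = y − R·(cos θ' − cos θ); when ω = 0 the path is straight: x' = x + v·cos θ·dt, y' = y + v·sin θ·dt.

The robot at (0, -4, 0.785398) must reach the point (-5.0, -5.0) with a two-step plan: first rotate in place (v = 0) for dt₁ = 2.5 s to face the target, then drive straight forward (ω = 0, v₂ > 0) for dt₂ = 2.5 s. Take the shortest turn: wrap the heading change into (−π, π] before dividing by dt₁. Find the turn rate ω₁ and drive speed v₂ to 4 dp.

heading to target = atan2(-5−-4, -5−0) = -2.9442
Δθ = wrap(-2.9442 − 0.7854) = 2.5536; ω₁ = Δθ/dt₁ = 1.0214
distance = √((-5−0)² + (-5−-4)²) = 5.0990; v₂ = distance/dt₂ = 2.0396

ω₁ = 1.0214, v₂ = 2.0396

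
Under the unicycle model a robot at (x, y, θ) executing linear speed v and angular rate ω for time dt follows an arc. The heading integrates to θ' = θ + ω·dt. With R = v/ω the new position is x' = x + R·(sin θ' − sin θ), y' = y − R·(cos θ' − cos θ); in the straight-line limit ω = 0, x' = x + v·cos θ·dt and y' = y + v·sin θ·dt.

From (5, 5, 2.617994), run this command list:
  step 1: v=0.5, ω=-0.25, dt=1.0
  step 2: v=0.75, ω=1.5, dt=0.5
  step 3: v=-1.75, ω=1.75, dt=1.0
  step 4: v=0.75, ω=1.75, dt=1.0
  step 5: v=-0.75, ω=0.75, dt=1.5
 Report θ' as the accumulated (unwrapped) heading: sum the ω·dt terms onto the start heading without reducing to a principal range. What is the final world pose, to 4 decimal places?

(5.1755, 5.4260, 7.7430)

step 1: θ'=2.3680 (R=-2.0000) → pose (4.6026, 5.3012, 2.3680)
step 2: θ'=3.1180 (R=0.5000) → pose (4.2650, 5.4434, 3.1180)
step 3: θ'=4.8680 (R=-1.0000) → pose (5.2765, 6.5981, 4.8680)
step 4: θ'=6.6180 (R=0.4286) → pose (5.8407, 6.2598, 6.6180)
step 5: θ'=7.7430 (R=-1.0000) → pose (5.1755, 5.4260, 7.7430)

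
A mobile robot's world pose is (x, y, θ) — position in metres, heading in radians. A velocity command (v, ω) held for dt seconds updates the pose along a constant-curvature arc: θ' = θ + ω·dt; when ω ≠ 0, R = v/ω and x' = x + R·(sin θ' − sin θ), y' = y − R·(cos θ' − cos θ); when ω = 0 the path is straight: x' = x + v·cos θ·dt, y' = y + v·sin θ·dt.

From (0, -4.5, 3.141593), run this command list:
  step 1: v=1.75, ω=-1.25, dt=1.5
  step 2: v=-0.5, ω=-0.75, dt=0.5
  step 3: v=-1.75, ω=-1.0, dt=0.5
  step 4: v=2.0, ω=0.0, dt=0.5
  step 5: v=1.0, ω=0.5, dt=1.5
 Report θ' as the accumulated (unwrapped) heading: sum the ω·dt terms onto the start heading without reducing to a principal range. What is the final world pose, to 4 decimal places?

step 1: θ'=1.2666 (R=-1.4000) → pose (-1.3357, -2.6807, 1.2666)
step 2: θ'=0.8916 (R=0.6667) → pose (-1.4531, -2.8997, 0.8916)
step 3: θ'=0.3916 (R=1.7500) → pose (-2.1468, -3.4180, 0.3916)
step 4: θ'=0.3916 (straight) → pose (-1.2225, -3.0363, 0.3916)
step 5: θ'=1.1416 (R=2.0000) → pose (-0.1672, -2.0200, 1.1416)

(-0.1672, -2.0200, 1.1416)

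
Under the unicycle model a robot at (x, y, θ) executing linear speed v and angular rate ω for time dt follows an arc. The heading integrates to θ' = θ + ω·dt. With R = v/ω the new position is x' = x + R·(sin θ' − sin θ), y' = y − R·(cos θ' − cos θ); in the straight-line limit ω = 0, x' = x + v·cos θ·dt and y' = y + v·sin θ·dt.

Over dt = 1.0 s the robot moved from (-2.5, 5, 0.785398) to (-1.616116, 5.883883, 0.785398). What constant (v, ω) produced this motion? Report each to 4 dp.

v = 1.2500, ω = 0.0000

Δθ = 0.785398 − 0.785398 = 0.000000
ω = Δθ/dt = 0.000000/1.0 = 0.0000
ω = 0 → v = (Δx·cos θ + Δy·sin θ)/dt = 1.2500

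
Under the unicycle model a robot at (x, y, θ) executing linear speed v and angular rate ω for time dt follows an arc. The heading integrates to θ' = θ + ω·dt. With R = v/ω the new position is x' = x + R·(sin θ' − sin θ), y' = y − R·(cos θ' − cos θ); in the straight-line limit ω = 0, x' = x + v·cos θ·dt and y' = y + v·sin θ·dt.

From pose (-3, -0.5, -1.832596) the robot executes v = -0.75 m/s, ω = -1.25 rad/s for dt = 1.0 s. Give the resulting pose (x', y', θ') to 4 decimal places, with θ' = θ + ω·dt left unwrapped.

θ' = -1.8326 + -1.25·1.0 = -3.0826
R = v/ω = -0.75/-1.25 = 0.6000
x' = -3 + 0.6000·(sin -3.0826 − sin -1.8326) = -2.4558
y' = -0.5 − 0.6000·(cos -3.0826 − cos -1.8326) = -0.0563

(-2.4558, -0.0563, -3.0826)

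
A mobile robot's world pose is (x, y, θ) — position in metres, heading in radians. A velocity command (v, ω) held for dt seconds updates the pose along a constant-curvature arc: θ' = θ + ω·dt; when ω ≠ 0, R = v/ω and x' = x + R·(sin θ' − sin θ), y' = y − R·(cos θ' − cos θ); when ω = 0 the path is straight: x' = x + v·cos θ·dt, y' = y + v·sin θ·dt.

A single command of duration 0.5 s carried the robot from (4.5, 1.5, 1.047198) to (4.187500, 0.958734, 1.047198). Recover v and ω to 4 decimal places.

Δθ = 1.047198 − 1.047198 = 0.000000
ω = Δθ/dt = 0.000000/0.5 = 0.0000
ω = 0 → v = (Δx·cos θ + Δy·sin θ)/dt = -1.2500

v = -1.2500, ω = 0.0000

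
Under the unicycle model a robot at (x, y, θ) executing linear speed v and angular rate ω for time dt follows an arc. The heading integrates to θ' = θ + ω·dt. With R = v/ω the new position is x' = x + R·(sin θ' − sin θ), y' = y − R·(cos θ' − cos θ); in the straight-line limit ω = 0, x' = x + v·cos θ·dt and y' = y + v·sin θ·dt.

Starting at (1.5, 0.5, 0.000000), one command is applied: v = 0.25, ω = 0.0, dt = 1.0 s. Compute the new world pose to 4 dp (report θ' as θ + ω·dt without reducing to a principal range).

θ' = 0.0000 + 0.0·1.0 = 0.0000
ω = 0 → straight: x' = 1.5 + 0.25·cos(0.0000)·1.0 = 1.7500
y' = 0.5 + 0.25·sin(0.0000)·1.0 = 0.5000

(1.7500, 0.5000, 0.0000)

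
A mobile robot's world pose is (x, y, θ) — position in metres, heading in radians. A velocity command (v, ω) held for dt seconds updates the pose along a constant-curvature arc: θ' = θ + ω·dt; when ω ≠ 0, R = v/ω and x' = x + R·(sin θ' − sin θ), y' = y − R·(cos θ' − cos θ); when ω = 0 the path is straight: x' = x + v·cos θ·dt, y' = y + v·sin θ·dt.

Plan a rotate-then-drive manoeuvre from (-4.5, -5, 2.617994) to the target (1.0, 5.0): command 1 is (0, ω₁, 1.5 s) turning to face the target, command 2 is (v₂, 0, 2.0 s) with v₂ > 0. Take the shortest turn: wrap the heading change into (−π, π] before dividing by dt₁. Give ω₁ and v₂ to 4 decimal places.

ω₁ = -1.0334, v₂ = 5.7064

heading to target = atan2(5−-5, 1−-4.5) = 1.0680
Δθ = wrap(1.0680 − 2.6180) = -1.5500; ω₁ = Δθ/dt₁ = -1.0334
distance = √((1−-4.5)² + (5−-5)²) = 11.4127; v₂ = distance/dt₂ = 5.7064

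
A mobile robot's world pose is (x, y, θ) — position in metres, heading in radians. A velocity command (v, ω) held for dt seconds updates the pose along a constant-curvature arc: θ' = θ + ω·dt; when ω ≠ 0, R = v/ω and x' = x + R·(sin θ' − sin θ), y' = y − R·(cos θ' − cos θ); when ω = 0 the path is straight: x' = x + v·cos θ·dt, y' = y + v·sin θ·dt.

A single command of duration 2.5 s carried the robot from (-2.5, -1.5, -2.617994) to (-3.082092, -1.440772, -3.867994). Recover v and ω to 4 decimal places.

Δθ = -3.867994 − -2.617994 = -1.250000
ω = Δθ/dt = -1.250000/2.5 = -0.5000
R = Δx/(sin θ' − sin θ) = -0.5000
v = R·ω = -0.5000·-0.5000 = 0.2500

v = 0.2500, ω = -0.5000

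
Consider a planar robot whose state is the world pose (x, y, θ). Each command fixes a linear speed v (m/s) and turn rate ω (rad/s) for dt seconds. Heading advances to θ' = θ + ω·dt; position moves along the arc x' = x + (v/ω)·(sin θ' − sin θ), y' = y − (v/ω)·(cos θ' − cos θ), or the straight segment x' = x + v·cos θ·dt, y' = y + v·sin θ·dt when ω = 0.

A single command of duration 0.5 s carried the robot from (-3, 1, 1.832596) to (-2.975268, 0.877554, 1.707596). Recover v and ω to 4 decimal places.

v = -0.2500, ω = -0.2500

Δθ = 1.707596 − 1.832596 = -0.125000
ω = Δθ/dt = -0.125000/0.5 = -0.2500
R = −Δy/(cos θ' − cos θ) = 1.0000
v = R·ω = 1.0000·-0.2500 = -0.2500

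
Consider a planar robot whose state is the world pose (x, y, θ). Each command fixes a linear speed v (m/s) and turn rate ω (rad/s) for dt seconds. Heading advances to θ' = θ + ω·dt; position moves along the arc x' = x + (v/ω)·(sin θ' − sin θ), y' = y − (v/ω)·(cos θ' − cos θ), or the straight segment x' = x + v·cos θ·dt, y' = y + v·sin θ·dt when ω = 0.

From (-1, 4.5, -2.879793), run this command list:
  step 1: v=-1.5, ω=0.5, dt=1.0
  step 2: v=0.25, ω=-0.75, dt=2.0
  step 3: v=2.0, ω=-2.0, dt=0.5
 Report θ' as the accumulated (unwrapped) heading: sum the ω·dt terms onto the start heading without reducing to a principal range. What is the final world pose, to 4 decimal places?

step 1: θ'=-2.3798 (R=-3.0000) → pose (0.2942, 5.2270, -2.3798)
step 2: θ'=-3.8798 (R=-0.3333) → pose (-0.1602, 5.2216, -3.8798)
step 3: θ'=-4.8798 (R=-1.0000) → pose (-0.4732, 6.1279, -4.8798)

(-0.4732, 6.1279, -4.8798)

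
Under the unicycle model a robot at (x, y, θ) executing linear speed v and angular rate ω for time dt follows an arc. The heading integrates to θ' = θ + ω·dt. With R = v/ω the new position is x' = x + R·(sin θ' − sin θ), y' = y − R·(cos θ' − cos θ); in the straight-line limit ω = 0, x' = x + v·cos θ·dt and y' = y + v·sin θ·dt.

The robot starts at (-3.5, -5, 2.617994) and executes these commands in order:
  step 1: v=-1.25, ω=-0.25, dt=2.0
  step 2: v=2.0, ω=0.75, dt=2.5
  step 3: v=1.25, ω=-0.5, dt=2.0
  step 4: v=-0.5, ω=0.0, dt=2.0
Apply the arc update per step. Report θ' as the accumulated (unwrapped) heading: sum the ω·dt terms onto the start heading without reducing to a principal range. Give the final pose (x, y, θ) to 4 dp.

step 1: θ'=2.1180 (R=5.0000) → pose (-1.7301, -6.7286, 2.1180)
step 2: θ'=3.9930 (R=2.6667) → pose (-6.0132, -6.3590, 3.9930)
step 3: θ'=2.9930 (R=-2.5000) → pose (-8.2639, -7.1841, 2.9930)
step 4: θ'=2.9930 (straight) → pose (-7.2749, -7.3321, 2.9930)

(-7.2749, -7.3321, 2.9930)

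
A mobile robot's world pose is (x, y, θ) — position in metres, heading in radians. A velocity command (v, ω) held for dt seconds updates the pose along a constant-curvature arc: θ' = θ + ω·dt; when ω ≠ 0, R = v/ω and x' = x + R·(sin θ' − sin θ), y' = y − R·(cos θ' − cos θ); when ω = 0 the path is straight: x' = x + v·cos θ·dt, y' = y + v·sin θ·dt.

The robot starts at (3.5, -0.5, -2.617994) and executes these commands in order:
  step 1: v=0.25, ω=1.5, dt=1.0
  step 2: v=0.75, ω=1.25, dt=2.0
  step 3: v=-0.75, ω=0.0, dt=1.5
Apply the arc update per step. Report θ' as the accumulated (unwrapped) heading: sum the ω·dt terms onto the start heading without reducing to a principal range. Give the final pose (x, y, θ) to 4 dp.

(4.3512, -1.6724, 1.3820)

step 1: θ'=-1.1180 (R=0.1667) → pose (3.4335, -0.7173, -1.1180)
step 2: θ'=1.3820 (R=0.6000) → pose (4.5623, -0.5674, 1.3820)
step 3: θ'=1.3820 (straight) → pose (4.3512, -1.6724, 1.3820)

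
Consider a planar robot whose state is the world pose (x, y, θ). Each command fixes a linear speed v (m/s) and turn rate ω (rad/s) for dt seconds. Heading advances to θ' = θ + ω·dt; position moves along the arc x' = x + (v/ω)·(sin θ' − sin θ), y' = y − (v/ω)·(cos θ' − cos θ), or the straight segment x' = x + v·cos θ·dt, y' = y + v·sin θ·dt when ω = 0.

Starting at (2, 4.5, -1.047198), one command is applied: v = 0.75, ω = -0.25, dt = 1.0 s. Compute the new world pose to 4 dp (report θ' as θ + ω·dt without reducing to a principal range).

(2.2903, 3.8106, -1.2972)

θ' = -1.0472 + -0.25·1.0 = -1.2972
R = v/ω = 0.75/-0.25 = -3.0000
x' = 2 + -3.0000·(sin -1.2972 − sin -1.0472) = 2.2903
y' = 4.5 − -3.0000·(cos -1.2972 − cos -1.0472) = 3.8106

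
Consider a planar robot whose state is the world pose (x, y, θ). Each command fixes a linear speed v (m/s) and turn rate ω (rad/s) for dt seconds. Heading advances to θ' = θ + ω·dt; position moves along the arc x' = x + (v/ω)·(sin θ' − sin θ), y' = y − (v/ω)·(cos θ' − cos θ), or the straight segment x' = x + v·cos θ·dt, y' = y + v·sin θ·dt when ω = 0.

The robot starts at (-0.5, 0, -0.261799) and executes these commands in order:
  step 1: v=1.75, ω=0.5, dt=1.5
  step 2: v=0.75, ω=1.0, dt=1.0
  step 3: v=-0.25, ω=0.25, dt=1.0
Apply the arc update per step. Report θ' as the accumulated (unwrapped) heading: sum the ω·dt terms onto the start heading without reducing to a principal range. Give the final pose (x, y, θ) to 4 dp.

step 1: θ'=0.4882 (R=3.5000) → pose (2.0475, 0.2896, 0.4882)
step 2: θ'=1.4882 (R=0.7500) → pose (2.4432, 0.8901, 1.4882)
step 3: θ'=1.7382 (R=-1.0000) → pose (2.4537, 0.6410, 1.7382)

(2.4537, 0.6410, 1.7382)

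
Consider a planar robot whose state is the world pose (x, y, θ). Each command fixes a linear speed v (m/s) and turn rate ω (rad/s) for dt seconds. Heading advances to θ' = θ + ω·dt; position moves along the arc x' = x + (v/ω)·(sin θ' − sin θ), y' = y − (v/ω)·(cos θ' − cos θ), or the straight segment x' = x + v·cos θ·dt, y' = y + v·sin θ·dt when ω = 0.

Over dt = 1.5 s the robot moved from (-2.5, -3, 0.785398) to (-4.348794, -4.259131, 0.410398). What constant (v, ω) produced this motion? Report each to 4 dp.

Δθ = 0.410398 − 0.785398 = -0.375000
ω = Δθ/dt = -0.375000/1.5 = -0.2500
R = Δx/(sin θ' − sin θ) = 6.0000
v = R·ω = 6.0000·-0.2500 = -1.5000

v = -1.5000, ω = -0.2500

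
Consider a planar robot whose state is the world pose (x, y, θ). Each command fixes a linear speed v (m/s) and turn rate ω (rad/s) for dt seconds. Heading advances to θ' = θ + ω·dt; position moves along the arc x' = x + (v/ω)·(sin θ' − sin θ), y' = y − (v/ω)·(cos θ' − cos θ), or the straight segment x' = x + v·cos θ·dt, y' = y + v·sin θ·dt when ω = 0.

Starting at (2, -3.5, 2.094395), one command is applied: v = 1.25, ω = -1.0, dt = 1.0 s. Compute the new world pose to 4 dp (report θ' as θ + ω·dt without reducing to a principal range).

θ' = 2.0944 + -1.0·1.0 = 1.0944
R = v/ω = 1.25/-1.0 = -1.2500
x' = 2 + -1.2500·(sin 1.0944 − sin 2.0944) = 1.9717
y' = -3.5 − -1.2500·(cos 1.0944 − cos 2.0944) = -2.3018

(1.9717, -2.3018, 1.0944)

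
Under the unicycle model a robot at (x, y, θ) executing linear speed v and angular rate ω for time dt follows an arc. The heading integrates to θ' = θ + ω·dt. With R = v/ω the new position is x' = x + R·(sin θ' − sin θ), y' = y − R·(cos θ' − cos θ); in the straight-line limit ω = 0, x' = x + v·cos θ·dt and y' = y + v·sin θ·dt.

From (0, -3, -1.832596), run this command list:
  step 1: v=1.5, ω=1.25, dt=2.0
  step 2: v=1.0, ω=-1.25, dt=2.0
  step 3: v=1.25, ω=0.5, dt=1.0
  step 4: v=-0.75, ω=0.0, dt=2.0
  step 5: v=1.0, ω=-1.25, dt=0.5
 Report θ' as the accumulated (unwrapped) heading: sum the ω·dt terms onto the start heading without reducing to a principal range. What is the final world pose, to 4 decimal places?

step 1: θ'=0.6674 (R=1.2000) → pose (1.9018, -4.2531, 0.6674)
step 2: θ'=-1.8326 (R=-0.8000) → pose (3.1697, -5.0885, -1.8326)
step 3: θ'=-1.3326 (R=2.5000) → pose (3.1552, -6.3254, -1.3326)
step 4: θ'=-1.3326 (straight) → pose (2.8012, -4.8678, -1.3326)
step 5: θ'=-1.9576 (R=-0.8000) → pose (2.7647, -5.3583, -1.9576)

(2.7647, -5.3583, -1.9576)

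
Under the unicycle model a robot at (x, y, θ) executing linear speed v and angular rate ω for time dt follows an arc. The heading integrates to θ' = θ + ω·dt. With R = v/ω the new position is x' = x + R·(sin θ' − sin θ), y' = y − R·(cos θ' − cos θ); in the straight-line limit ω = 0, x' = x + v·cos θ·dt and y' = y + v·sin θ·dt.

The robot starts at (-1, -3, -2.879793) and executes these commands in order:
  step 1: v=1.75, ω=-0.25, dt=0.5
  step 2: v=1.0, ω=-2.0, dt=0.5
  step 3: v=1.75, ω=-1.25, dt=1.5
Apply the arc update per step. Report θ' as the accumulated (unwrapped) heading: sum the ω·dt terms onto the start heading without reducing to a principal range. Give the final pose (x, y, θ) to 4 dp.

(-1.7909, -0.8052, -5.8798)

step 1: θ'=-3.0048 (R=-7.0000) → pose (-1.8571, -3.1731, -3.0048)
step 2: θ'=-4.0048 (R=-0.5000) → pose (-2.3053, -3.0028, -4.0048)
step 3: θ'=-5.8798 (R=-1.4000) → pose (-1.7909, -0.8052, -5.8798)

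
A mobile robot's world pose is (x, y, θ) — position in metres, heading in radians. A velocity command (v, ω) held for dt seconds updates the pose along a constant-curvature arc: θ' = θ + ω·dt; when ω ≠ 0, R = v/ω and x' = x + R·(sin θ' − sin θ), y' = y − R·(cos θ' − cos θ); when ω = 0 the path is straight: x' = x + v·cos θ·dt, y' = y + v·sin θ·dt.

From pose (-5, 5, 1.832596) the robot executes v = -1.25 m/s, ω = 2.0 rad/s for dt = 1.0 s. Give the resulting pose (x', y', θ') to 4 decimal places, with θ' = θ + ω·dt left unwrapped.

(-3.9980, 4.6801, 3.8326)

θ' = 1.8326 + 2.0·1.0 = 3.8326
R = v/ω = -1.25/2.0 = -0.6250
x' = -5 + -0.6250·(sin 3.8326 − sin 1.8326) = -3.9980
y' = 5 − -0.6250·(cos 3.8326 − cos 1.8326) = 4.6801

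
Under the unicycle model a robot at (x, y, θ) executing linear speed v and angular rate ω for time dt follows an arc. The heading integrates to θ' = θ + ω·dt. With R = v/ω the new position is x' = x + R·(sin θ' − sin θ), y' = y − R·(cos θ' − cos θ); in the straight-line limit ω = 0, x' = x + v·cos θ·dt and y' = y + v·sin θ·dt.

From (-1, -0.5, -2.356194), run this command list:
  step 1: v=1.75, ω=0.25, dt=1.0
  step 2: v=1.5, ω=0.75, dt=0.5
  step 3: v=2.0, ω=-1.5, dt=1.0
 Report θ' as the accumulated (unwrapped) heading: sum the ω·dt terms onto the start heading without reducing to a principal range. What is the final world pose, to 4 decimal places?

(-3.7604, -3.6944, -3.2312)

step 1: θ'=-2.1062 (R=7.0000) → pose (-2.0707, -1.8785, -2.1062)
step 2: θ'=-1.7312 (R=2.0000) → pose (-2.3249, -2.5794, -1.7312)
step 3: θ'=-3.2312 (R=-1.3333) → pose (-3.7604, -3.6944, -3.2312)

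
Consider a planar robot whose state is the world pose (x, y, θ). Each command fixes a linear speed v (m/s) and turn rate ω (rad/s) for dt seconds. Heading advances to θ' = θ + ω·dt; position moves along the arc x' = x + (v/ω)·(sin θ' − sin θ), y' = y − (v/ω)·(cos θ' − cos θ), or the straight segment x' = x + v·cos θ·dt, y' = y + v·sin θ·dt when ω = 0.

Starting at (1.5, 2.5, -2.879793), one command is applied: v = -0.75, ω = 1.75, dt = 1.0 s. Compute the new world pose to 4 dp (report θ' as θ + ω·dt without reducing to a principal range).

θ' = -2.8798 + 1.75·1.0 = -1.1298
R = v/ω = -0.75/1.75 = -0.4286
x' = 1.5 + -0.4286·(sin -1.1298 − sin -2.8798) = 1.7766
y' = 2.5 − -0.4286·(cos -1.1298 − cos -2.8798) = 3.0969

(1.7766, 3.0969, -1.1298)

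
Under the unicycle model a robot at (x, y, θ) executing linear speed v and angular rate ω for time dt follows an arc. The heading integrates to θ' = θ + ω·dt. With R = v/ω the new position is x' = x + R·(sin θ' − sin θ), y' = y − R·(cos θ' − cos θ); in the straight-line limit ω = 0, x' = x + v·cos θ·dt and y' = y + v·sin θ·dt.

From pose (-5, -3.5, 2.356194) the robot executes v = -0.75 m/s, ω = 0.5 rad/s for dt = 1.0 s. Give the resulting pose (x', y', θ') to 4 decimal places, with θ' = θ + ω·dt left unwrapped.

(-4.3616, -3.8787, 2.8562)

θ' = 2.3562 + 0.5·1.0 = 2.8562
R = v/ω = -0.75/0.5 = -1.5000
x' = -5 + -1.5000·(sin 2.8562 − sin 2.3562) = -4.3616
y' = -3.5 − -1.5000·(cos 2.8562 − cos 2.3562) = -3.8787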